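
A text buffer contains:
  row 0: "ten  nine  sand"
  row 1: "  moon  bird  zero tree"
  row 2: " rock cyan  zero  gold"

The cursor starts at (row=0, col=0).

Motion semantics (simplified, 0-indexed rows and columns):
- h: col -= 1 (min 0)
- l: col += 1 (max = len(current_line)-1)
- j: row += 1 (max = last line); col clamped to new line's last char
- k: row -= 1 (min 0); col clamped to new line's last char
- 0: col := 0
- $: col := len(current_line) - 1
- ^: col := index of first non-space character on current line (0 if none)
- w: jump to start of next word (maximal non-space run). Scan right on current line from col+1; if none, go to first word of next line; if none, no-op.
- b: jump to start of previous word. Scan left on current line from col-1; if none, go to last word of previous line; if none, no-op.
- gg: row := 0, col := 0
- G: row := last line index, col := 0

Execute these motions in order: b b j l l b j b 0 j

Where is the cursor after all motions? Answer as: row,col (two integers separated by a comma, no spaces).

Answer: 2,0

Derivation:
After 1 (b): row=0 col=0 char='t'
After 2 (b): row=0 col=0 char='t'
After 3 (j): row=1 col=0 char='_'
After 4 (l): row=1 col=1 char='_'
After 5 (l): row=1 col=2 char='m'
After 6 (b): row=0 col=11 char='s'
After 7 (j): row=1 col=11 char='d'
After 8 (b): row=1 col=8 char='b'
After 9 (0): row=1 col=0 char='_'
After 10 (j): row=2 col=0 char='_'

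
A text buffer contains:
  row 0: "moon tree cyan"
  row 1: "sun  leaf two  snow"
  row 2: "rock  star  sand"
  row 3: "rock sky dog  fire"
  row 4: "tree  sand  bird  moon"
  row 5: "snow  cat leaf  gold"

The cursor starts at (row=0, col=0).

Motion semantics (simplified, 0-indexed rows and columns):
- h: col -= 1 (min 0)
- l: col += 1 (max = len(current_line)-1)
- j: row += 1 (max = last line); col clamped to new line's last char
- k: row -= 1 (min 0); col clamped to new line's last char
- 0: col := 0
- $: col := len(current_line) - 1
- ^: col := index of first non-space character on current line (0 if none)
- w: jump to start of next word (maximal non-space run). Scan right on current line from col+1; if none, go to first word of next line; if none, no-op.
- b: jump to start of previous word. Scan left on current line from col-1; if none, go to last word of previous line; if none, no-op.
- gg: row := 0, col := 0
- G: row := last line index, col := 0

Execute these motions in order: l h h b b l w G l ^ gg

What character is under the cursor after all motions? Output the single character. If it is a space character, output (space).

After 1 (l): row=0 col=1 char='o'
After 2 (h): row=0 col=0 char='m'
After 3 (h): row=0 col=0 char='m'
After 4 (b): row=0 col=0 char='m'
After 5 (b): row=0 col=0 char='m'
After 6 (l): row=0 col=1 char='o'
After 7 (w): row=0 col=5 char='t'
After 8 (G): row=5 col=0 char='s'
After 9 (l): row=5 col=1 char='n'
After 10 (^): row=5 col=0 char='s'
After 11 (gg): row=0 col=0 char='m'

Answer: m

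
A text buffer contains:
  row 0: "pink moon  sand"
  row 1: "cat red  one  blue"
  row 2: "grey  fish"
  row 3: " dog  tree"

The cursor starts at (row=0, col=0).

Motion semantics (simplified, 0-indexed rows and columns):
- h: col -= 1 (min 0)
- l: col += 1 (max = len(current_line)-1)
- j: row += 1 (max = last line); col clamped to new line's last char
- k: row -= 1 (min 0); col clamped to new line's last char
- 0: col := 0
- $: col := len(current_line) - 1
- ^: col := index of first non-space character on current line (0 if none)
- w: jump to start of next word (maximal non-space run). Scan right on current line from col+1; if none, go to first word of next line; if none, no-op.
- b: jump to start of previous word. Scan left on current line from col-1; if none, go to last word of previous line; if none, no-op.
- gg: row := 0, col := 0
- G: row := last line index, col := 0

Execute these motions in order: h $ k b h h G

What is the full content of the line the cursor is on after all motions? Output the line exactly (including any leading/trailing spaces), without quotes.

Answer:  dog  tree

Derivation:
After 1 (h): row=0 col=0 char='p'
After 2 ($): row=0 col=14 char='d'
After 3 (k): row=0 col=14 char='d'
After 4 (b): row=0 col=11 char='s'
After 5 (h): row=0 col=10 char='_'
After 6 (h): row=0 col=9 char='_'
After 7 (G): row=3 col=0 char='_'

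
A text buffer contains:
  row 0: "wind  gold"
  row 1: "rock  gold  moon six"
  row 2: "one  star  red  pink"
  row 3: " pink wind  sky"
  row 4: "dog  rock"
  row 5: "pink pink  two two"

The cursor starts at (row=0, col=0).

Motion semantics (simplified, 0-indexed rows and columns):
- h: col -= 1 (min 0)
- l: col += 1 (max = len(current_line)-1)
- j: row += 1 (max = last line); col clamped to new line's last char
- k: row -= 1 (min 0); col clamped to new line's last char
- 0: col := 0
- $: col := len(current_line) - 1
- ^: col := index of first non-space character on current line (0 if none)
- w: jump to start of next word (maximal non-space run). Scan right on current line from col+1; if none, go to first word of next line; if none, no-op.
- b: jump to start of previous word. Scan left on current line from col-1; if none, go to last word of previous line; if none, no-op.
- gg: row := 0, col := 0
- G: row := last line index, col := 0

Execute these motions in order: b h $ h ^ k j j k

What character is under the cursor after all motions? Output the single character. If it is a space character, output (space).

After 1 (b): row=0 col=0 char='w'
After 2 (h): row=0 col=0 char='w'
After 3 ($): row=0 col=9 char='d'
After 4 (h): row=0 col=8 char='l'
After 5 (^): row=0 col=0 char='w'
After 6 (k): row=0 col=0 char='w'
After 7 (j): row=1 col=0 char='r'
After 8 (j): row=2 col=0 char='o'
After 9 (k): row=1 col=0 char='r'

Answer: r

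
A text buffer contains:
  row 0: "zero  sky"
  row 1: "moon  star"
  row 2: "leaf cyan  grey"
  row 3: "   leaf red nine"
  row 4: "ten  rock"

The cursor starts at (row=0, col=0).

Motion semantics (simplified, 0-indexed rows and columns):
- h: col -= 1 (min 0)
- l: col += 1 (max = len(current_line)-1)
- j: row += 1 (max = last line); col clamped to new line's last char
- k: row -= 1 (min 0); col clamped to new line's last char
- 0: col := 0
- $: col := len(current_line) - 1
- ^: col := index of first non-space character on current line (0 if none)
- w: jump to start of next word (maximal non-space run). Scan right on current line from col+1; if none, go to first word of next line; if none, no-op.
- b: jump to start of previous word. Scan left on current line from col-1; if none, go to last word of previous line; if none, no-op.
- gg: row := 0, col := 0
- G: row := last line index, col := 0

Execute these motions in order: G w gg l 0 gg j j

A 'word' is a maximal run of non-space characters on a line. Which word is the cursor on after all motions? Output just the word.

Answer: leaf

Derivation:
After 1 (G): row=4 col=0 char='t'
After 2 (w): row=4 col=5 char='r'
After 3 (gg): row=0 col=0 char='z'
After 4 (l): row=0 col=1 char='e'
After 5 (0): row=0 col=0 char='z'
After 6 (gg): row=0 col=0 char='z'
After 7 (j): row=1 col=0 char='m'
After 8 (j): row=2 col=0 char='l'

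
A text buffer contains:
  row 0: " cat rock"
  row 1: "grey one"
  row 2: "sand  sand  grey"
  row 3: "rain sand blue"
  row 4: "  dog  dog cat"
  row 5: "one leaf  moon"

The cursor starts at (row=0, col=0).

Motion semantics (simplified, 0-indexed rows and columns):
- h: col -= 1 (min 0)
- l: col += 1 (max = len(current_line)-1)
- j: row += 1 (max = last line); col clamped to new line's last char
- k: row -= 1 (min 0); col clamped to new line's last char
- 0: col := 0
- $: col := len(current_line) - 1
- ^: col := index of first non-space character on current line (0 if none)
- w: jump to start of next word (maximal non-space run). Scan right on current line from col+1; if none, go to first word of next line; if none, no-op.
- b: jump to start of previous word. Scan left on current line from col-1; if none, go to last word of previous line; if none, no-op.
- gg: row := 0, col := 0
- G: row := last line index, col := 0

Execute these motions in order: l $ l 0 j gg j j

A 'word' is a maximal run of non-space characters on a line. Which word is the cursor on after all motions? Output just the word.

Answer: sand

Derivation:
After 1 (l): row=0 col=1 char='c'
After 2 ($): row=0 col=8 char='k'
After 3 (l): row=0 col=8 char='k'
After 4 (0): row=0 col=0 char='_'
After 5 (j): row=1 col=0 char='g'
After 6 (gg): row=0 col=0 char='_'
After 7 (j): row=1 col=0 char='g'
After 8 (j): row=2 col=0 char='s'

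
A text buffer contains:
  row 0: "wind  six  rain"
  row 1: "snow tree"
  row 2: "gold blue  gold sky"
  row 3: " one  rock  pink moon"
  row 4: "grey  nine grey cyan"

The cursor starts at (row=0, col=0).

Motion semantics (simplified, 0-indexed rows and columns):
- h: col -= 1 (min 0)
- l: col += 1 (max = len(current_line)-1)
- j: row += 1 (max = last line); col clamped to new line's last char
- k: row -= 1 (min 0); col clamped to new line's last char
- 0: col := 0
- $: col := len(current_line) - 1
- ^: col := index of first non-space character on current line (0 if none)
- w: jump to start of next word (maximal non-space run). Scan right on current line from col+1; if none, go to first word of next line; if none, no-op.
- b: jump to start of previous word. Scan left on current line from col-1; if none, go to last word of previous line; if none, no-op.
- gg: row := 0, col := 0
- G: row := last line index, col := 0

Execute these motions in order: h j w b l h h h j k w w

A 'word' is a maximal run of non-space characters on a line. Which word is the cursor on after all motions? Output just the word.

Answer: gold

Derivation:
After 1 (h): row=0 col=0 char='w'
After 2 (j): row=1 col=0 char='s'
After 3 (w): row=1 col=5 char='t'
After 4 (b): row=1 col=0 char='s'
After 5 (l): row=1 col=1 char='n'
After 6 (h): row=1 col=0 char='s'
After 7 (h): row=1 col=0 char='s'
After 8 (h): row=1 col=0 char='s'
After 9 (j): row=2 col=0 char='g'
After 10 (k): row=1 col=0 char='s'
After 11 (w): row=1 col=5 char='t'
After 12 (w): row=2 col=0 char='g'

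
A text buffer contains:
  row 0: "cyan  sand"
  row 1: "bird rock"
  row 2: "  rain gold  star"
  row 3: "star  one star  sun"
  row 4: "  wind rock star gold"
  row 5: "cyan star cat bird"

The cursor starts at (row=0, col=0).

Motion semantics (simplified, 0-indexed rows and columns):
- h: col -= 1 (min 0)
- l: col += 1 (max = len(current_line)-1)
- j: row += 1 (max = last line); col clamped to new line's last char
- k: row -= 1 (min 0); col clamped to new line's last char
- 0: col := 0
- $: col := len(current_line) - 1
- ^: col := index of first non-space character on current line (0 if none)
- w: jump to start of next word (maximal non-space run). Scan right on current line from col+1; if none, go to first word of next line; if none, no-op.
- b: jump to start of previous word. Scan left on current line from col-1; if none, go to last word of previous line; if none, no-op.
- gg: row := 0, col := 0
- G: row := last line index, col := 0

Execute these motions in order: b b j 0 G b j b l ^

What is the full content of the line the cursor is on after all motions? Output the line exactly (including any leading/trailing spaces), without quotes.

Answer: cyan star cat bird

Derivation:
After 1 (b): row=0 col=0 char='c'
After 2 (b): row=0 col=0 char='c'
After 3 (j): row=1 col=0 char='b'
After 4 (0): row=1 col=0 char='b'
After 5 (G): row=5 col=0 char='c'
After 6 (b): row=4 col=17 char='g'
After 7 (j): row=5 col=17 char='d'
After 8 (b): row=5 col=14 char='b'
After 9 (l): row=5 col=15 char='i'
After 10 (^): row=5 col=0 char='c'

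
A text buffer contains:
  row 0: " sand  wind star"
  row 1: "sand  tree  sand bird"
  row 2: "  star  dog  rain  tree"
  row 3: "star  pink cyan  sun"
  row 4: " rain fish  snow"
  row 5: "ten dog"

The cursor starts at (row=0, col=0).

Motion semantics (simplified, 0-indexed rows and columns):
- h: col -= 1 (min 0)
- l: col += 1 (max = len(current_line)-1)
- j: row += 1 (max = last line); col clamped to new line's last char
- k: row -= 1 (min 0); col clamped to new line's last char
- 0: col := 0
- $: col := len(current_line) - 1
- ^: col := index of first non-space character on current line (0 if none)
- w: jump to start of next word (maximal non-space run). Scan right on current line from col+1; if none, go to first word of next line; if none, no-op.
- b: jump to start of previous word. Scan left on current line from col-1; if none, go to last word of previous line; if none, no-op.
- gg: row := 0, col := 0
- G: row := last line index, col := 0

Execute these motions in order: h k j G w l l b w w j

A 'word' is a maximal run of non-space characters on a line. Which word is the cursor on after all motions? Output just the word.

Answer: dog

Derivation:
After 1 (h): row=0 col=0 char='_'
After 2 (k): row=0 col=0 char='_'
After 3 (j): row=1 col=0 char='s'
After 4 (G): row=5 col=0 char='t'
After 5 (w): row=5 col=4 char='d'
After 6 (l): row=5 col=5 char='o'
After 7 (l): row=5 col=6 char='g'
After 8 (b): row=5 col=4 char='d'
After 9 (w): row=5 col=4 char='d'
After 10 (w): row=5 col=4 char='d'
After 11 (j): row=5 col=4 char='d'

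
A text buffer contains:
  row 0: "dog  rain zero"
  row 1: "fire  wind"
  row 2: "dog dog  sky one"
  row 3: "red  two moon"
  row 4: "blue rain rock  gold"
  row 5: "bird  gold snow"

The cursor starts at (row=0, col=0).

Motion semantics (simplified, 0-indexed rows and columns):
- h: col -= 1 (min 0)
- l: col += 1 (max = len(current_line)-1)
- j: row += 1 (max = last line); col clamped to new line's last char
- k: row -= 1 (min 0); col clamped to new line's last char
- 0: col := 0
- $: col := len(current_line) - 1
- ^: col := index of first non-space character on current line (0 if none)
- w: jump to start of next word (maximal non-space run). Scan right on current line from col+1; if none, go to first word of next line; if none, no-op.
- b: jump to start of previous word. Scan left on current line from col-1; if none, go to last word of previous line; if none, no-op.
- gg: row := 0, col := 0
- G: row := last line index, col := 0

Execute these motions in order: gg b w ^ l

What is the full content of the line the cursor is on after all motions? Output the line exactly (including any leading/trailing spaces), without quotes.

Answer: dog  rain zero

Derivation:
After 1 (gg): row=0 col=0 char='d'
After 2 (b): row=0 col=0 char='d'
After 3 (w): row=0 col=5 char='r'
After 4 (^): row=0 col=0 char='d'
After 5 (l): row=0 col=1 char='o'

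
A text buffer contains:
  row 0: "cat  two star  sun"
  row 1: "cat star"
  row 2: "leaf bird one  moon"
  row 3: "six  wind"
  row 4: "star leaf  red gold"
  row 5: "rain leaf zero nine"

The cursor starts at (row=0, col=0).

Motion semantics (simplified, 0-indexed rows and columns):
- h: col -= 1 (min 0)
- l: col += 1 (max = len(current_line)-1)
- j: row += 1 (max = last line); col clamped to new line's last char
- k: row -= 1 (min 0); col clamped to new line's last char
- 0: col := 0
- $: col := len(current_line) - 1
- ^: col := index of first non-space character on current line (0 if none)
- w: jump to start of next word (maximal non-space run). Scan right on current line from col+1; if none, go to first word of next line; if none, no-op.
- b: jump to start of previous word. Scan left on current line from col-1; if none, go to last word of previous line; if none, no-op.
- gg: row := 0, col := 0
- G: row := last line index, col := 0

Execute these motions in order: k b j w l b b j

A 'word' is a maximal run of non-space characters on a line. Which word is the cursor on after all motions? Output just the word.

After 1 (k): row=0 col=0 char='c'
After 2 (b): row=0 col=0 char='c'
After 3 (j): row=1 col=0 char='c'
After 4 (w): row=1 col=4 char='s'
After 5 (l): row=1 col=5 char='t'
After 6 (b): row=1 col=4 char='s'
After 7 (b): row=1 col=0 char='c'
After 8 (j): row=2 col=0 char='l'

Answer: leaf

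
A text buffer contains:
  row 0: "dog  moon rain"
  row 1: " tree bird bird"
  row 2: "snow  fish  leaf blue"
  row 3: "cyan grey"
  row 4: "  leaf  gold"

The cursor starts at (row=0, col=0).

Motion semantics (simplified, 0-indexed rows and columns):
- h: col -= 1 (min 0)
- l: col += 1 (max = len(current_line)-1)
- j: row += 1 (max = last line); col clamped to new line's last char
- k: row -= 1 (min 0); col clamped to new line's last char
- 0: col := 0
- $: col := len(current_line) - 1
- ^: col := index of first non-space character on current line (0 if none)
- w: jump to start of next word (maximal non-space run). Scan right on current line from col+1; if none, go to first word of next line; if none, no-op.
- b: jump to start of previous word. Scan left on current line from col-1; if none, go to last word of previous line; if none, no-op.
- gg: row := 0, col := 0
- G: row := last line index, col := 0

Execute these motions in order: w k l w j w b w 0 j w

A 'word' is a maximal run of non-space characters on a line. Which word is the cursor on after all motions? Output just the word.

Answer: fish

Derivation:
After 1 (w): row=0 col=5 char='m'
After 2 (k): row=0 col=5 char='m'
After 3 (l): row=0 col=6 char='o'
After 4 (w): row=0 col=10 char='r'
After 5 (j): row=1 col=10 char='_'
After 6 (w): row=1 col=11 char='b'
After 7 (b): row=1 col=6 char='b'
After 8 (w): row=1 col=11 char='b'
After 9 (0): row=1 col=0 char='_'
After 10 (j): row=2 col=0 char='s'
After 11 (w): row=2 col=6 char='f'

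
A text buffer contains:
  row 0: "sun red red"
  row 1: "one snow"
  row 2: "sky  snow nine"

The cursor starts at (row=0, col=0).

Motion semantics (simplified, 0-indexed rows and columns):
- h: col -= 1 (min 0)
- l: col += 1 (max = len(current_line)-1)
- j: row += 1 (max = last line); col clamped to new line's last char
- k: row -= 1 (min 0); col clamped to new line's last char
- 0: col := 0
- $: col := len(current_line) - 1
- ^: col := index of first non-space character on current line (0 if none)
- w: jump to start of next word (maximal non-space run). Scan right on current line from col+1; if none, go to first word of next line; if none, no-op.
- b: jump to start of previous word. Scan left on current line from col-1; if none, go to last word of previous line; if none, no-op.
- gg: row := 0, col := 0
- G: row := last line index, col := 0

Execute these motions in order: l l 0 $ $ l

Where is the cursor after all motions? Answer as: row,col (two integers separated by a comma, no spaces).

Answer: 0,10

Derivation:
After 1 (l): row=0 col=1 char='u'
After 2 (l): row=0 col=2 char='n'
After 3 (0): row=0 col=0 char='s'
After 4 ($): row=0 col=10 char='d'
After 5 ($): row=0 col=10 char='d'
After 6 (l): row=0 col=10 char='d'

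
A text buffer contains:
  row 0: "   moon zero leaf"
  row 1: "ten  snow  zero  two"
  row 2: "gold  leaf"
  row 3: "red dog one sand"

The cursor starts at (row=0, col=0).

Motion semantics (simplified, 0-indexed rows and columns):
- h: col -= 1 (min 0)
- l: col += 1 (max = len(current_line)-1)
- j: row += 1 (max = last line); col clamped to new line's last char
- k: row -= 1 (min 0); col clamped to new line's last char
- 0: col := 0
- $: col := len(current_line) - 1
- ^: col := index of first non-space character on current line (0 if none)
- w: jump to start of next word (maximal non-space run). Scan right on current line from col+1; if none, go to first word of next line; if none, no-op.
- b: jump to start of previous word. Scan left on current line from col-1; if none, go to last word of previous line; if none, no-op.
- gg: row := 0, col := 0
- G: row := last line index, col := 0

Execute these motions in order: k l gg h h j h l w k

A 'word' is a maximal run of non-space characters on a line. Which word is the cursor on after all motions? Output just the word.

Answer: moon

Derivation:
After 1 (k): row=0 col=0 char='_'
After 2 (l): row=0 col=1 char='_'
After 3 (gg): row=0 col=0 char='_'
After 4 (h): row=0 col=0 char='_'
After 5 (h): row=0 col=0 char='_'
After 6 (j): row=1 col=0 char='t'
After 7 (h): row=1 col=0 char='t'
After 8 (l): row=1 col=1 char='e'
After 9 (w): row=1 col=5 char='s'
After 10 (k): row=0 col=5 char='o'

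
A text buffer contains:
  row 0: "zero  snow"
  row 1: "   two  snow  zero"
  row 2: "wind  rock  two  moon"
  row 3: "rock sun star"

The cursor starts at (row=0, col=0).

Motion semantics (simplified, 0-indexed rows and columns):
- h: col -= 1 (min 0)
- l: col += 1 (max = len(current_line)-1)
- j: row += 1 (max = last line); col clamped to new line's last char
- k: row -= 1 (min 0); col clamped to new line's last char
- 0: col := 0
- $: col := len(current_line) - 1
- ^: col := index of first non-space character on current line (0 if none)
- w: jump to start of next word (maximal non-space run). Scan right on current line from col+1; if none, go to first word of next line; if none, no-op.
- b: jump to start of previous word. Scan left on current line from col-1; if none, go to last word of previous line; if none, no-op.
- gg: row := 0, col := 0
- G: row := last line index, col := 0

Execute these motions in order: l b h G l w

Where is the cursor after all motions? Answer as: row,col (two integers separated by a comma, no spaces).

After 1 (l): row=0 col=1 char='e'
After 2 (b): row=0 col=0 char='z'
After 3 (h): row=0 col=0 char='z'
After 4 (G): row=3 col=0 char='r'
After 5 (l): row=3 col=1 char='o'
After 6 (w): row=3 col=5 char='s'

Answer: 3,5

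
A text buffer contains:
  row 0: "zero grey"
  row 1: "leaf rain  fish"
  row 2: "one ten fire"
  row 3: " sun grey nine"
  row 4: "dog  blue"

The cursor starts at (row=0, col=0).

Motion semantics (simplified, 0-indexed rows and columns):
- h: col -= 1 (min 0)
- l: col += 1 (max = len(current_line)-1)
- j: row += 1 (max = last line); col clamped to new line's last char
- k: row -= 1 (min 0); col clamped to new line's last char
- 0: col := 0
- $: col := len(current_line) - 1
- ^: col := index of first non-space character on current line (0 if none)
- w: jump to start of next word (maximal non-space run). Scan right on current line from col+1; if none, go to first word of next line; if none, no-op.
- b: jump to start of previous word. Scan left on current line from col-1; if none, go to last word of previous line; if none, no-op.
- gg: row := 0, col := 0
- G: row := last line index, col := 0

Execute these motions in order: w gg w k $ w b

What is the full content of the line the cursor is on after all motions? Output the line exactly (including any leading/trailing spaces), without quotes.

Answer: zero grey

Derivation:
After 1 (w): row=0 col=5 char='g'
After 2 (gg): row=0 col=0 char='z'
After 3 (w): row=0 col=5 char='g'
After 4 (k): row=0 col=5 char='g'
After 5 ($): row=0 col=8 char='y'
After 6 (w): row=1 col=0 char='l'
After 7 (b): row=0 col=5 char='g'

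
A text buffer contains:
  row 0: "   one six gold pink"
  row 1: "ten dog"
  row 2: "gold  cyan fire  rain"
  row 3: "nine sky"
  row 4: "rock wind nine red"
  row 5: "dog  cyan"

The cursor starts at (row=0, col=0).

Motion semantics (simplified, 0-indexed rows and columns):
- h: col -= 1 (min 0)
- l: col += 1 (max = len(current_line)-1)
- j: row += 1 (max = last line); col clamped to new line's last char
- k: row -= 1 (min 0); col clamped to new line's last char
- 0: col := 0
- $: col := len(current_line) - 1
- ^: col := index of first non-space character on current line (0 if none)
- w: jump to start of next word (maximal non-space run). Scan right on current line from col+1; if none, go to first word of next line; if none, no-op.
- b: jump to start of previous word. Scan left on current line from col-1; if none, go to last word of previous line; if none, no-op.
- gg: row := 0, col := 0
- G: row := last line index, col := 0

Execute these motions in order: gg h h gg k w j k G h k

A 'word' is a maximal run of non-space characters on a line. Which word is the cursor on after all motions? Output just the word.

Answer: rock

Derivation:
After 1 (gg): row=0 col=0 char='_'
After 2 (h): row=0 col=0 char='_'
After 3 (h): row=0 col=0 char='_'
After 4 (gg): row=0 col=0 char='_'
After 5 (k): row=0 col=0 char='_'
After 6 (w): row=0 col=3 char='o'
After 7 (j): row=1 col=3 char='_'
After 8 (k): row=0 col=3 char='o'
After 9 (G): row=5 col=0 char='d'
After 10 (h): row=5 col=0 char='d'
After 11 (k): row=4 col=0 char='r'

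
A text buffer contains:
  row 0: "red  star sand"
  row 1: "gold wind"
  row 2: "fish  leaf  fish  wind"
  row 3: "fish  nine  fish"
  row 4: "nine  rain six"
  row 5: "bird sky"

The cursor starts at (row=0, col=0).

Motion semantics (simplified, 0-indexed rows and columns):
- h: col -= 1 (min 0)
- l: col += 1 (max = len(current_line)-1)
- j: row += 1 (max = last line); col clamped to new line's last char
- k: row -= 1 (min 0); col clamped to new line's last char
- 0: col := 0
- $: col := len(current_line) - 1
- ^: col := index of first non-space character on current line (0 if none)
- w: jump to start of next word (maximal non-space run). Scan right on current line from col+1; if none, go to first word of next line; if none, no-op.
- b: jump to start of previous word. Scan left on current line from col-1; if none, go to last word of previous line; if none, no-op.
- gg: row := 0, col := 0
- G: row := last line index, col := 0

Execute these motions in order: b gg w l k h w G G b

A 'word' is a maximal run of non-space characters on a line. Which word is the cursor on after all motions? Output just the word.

Answer: six

Derivation:
After 1 (b): row=0 col=0 char='r'
After 2 (gg): row=0 col=0 char='r'
After 3 (w): row=0 col=5 char='s'
After 4 (l): row=0 col=6 char='t'
After 5 (k): row=0 col=6 char='t'
After 6 (h): row=0 col=5 char='s'
After 7 (w): row=0 col=10 char='s'
After 8 (G): row=5 col=0 char='b'
After 9 (G): row=5 col=0 char='b'
After 10 (b): row=4 col=11 char='s'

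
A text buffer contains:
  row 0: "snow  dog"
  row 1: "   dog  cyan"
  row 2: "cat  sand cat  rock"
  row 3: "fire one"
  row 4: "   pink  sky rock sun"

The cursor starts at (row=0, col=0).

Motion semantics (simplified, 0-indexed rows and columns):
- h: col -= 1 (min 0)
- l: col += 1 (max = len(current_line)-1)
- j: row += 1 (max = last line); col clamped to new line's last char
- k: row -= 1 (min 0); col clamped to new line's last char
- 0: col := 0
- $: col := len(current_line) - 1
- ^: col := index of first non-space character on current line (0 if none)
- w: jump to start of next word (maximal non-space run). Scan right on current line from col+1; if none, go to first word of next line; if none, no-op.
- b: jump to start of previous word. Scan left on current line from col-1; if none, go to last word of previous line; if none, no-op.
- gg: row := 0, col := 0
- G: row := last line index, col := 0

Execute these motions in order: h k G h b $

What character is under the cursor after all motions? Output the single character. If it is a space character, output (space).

Answer: e

Derivation:
After 1 (h): row=0 col=0 char='s'
After 2 (k): row=0 col=0 char='s'
After 3 (G): row=4 col=0 char='_'
After 4 (h): row=4 col=0 char='_'
After 5 (b): row=3 col=5 char='o'
After 6 ($): row=3 col=7 char='e'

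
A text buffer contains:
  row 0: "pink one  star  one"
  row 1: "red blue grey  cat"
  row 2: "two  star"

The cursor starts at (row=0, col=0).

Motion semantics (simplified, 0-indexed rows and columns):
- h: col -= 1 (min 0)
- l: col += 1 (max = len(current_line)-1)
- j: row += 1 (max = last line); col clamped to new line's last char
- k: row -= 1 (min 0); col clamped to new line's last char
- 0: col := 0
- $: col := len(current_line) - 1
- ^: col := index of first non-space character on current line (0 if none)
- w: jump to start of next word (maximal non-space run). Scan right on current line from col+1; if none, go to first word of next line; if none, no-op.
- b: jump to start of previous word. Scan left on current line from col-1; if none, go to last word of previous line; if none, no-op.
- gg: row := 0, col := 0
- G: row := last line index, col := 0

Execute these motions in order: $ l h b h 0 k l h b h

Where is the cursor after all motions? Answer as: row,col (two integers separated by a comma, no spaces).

Answer: 0,0

Derivation:
After 1 ($): row=0 col=18 char='e'
After 2 (l): row=0 col=18 char='e'
After 3 (h): row=0 col=17 char='n'
After 4 (b): row=0 col=16 char='o'
After 5 (h): row=0 col=15 char='_'
After 6 (0): row=0 col=0 char='p'
After 7 (k): row=0 col=0 char='p'
After 8 (l): row=0 col=1 char='i'
After 9 (h): row=0 col=0 char='p'
After 10 (b): row=0 col=0 char='p'
After 11 (h): row=0 col=0 char='p'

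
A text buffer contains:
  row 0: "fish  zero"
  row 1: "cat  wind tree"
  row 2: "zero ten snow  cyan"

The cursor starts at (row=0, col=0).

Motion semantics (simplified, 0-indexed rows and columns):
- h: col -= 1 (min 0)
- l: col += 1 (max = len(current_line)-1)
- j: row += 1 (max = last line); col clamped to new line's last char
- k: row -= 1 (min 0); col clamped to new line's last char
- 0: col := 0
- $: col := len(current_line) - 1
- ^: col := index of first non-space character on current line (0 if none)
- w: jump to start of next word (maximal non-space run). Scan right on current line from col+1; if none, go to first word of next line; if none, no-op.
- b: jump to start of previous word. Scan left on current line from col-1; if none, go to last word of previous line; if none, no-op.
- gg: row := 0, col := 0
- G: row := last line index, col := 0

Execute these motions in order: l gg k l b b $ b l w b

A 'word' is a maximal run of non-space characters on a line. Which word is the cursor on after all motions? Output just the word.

After 1 (l): row=0 col=1 char='i'
After 2 (gg): row=0 col=0 char='f'
After 3 (k): row=0 col=0 char='f'
After 4 (l): row=0 col=1 char='i'
After 5 (b): row=0 col=0 char='f'
After 6 (b): row=0 col=0 char='f'
After 7 ($): row=0 col=9 char='o'
After 8 (b): row=0 col=6 char='z'
After 9 (l): row=0 col=7 char='e'
After 10 (w): row=1 col=0 char='c'
After 11 (b): row=0 col=6 char='z'

Answer: zero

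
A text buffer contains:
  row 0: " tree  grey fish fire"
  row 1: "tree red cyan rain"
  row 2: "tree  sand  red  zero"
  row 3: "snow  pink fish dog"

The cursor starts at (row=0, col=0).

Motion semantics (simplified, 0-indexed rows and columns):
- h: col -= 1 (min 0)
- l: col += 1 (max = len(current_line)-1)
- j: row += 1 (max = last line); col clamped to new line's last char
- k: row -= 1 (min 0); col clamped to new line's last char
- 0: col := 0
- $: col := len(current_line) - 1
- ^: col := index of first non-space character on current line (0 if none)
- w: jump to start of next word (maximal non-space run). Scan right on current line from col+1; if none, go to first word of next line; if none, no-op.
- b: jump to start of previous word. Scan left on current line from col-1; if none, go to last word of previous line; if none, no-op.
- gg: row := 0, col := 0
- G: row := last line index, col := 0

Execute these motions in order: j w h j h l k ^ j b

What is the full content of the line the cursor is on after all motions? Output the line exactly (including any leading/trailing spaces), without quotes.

Answer: tree red cyan rain

Derivation:
After 1 (j): row=1 col=0 char='t'
After 2 (w): row=1 col=5 char='r'
After 3 (h): row=1 col=4 char='_'
After 4 (j): row=2 col=4 char='_'
After 5 (h): row=2 col=3 char='e'
After 6 (l): row=2 col=4 char='_'
After 7 (k): row=1 col=4 char='_'
After 8 (^): row=1 col=0 char='t'
After 9 (j): row=2 col=0 char='t'
After 10 (b): row=1 col=14 char='r'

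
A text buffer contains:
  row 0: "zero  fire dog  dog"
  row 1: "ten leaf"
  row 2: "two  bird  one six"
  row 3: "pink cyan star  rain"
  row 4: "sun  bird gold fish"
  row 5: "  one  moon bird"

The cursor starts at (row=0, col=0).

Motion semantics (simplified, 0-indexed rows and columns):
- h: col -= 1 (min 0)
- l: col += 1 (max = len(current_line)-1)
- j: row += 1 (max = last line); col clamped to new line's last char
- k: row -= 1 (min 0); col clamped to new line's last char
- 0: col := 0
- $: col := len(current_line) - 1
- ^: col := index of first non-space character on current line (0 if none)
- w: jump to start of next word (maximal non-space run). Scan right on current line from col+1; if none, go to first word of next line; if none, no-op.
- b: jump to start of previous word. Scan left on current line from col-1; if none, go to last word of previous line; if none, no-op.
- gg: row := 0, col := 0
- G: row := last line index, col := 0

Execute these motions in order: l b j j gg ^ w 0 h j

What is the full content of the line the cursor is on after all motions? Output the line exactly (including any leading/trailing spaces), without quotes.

Answer: ten leaf

Derivation:
After 1 (l): row=0 col=1 char='e'
After 2 (b): row=0 col=0 char='z'
After 3 (j): row=1 col=0 char='t'
After 4 (j): row=2 col=0 char='t'
After 5 (gg): row=0 col=0 char='z'
After 6 (^): row=0 col=0 char='z'
After 7 (w): row=0 col=6 char='f'
After 8 (0): row=0 col=0 char='z'
After 9 (h): row=0 col=0 char='z'
After 10 (j): row=1 col=0 char='t'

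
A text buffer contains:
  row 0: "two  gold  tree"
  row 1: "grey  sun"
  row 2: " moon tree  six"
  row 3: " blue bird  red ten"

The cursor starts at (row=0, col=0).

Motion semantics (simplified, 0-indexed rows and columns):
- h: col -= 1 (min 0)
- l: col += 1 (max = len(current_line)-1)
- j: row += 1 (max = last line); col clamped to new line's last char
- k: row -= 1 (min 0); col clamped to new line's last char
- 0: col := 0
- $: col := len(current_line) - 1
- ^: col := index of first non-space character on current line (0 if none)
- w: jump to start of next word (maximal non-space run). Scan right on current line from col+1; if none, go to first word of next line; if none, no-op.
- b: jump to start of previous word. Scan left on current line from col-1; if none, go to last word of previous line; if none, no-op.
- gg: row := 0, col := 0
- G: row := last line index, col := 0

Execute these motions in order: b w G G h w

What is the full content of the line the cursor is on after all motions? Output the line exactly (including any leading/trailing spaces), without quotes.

Answer:  blue bird  red ten

Derivation:
After 1 (b): row=0 col=0 char='t'
After 2 (w): row=0 col=5 char='g'
After 3 (G): row=3 col=0 char='_'
After 4 (G): row=3 col=0 char='_'
After 5 (h): row=3 col=0 char='_'
After 6 (w): row=3 col=1 char='b'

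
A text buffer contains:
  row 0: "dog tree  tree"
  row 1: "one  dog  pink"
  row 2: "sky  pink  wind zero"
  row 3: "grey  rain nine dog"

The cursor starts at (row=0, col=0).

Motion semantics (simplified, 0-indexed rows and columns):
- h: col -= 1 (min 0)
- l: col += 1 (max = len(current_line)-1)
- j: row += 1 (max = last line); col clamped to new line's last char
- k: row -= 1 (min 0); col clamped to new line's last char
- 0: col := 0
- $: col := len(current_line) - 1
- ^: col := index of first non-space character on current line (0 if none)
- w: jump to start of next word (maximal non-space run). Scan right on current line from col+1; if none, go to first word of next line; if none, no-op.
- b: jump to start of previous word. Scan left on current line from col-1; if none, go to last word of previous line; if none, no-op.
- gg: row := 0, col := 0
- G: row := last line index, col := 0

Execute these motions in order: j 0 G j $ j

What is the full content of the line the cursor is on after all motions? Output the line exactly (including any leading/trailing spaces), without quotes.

After 1 (j): row=1 col=0 char='o'
After 2 (0): row=1 col=0 char='o'
After 3 (G): row=3 col=0 char='g'
After 4 (j): row=3 col=0 char='g'
After 5 ($): row=3 col=18 char='g'
After 6 (j): row=3 col=18 char='g'

Answer: grey  rain nine dog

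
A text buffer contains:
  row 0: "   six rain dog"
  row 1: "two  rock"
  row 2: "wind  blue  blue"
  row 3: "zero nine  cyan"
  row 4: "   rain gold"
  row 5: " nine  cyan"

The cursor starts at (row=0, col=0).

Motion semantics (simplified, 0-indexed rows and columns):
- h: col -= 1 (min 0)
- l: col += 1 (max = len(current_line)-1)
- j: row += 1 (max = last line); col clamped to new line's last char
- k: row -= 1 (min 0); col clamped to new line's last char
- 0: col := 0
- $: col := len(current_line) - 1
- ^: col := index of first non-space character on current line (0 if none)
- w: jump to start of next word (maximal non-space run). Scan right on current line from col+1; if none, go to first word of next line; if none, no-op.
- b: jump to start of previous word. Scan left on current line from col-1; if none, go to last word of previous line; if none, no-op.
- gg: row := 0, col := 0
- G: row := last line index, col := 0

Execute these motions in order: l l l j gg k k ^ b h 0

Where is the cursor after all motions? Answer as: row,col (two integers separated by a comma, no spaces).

Answer: 0,0

Derivation:
After 1 (l): row=0 col=1 char='_'
After 2 (l): row=0 col=2 char='_'
After 3 (l): row=0 col=3 char='s'
After 4 (j): row=1 col=3 char='_'
After 5 (gg): row=0 col=0 char='_'
After 6 (k): row=0 col=0 char='_'
After 7 (k): row=0 col=0 char='_'
After 8 (^): row=0 col=3 char='s'
After 9 (b): row=0 col=3 char='s'
After 10 (h): row=0 col=2 char='_'
After 11 (0): row=0 col=0 char='_'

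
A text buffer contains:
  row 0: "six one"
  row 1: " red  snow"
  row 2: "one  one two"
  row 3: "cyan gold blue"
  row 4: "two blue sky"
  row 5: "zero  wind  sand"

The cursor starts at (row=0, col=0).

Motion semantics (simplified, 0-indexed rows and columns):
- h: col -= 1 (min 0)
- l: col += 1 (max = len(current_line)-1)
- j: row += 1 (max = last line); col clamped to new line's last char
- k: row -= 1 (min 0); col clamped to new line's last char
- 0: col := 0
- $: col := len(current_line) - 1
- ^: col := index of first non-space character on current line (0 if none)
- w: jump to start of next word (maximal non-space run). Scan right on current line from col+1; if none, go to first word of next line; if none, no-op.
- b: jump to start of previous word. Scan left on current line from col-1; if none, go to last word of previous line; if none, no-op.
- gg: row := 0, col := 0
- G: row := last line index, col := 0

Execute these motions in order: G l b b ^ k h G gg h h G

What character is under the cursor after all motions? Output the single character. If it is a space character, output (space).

Answer: z

Derivation:
After 1 (G): row=5 col=0 char='z'
After 2 (l): row=5 col=1 char='e'
After 3 (b): row=5 col=0 char='z'
After 4 (b): row=4 col=9 char='s'
After 5 (^): row=4 col=0 char='t'
After 6 (k): row=3 col=0 char='c'
After 7 (h): row=3 col=0 char='c'
After 8 (G): row=5 col=0 char='z'
After 9 (gg): row=0 col=0 char='s'
After 10 (h): row=0 col=0 char='s'
After 11 (h): row=0 col=0 char='s'
After 12 (G): row=5 col=0 char='z'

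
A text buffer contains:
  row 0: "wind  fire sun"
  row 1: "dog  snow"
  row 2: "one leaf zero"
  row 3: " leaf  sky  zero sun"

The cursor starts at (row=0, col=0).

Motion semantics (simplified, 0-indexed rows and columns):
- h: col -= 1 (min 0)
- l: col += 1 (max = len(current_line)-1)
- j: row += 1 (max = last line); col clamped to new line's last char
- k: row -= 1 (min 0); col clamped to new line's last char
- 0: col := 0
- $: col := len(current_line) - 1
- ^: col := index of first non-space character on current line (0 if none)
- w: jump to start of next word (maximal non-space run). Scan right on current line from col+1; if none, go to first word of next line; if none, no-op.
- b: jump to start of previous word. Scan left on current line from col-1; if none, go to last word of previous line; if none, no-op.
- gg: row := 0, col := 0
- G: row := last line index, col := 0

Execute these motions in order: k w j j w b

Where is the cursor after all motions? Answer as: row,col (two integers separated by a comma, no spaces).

Answer: 2,4

Derivation:
After 1 (k): row=0 col=0 char='w'
After 2 (w): row=0 col=6 char='f'
After 3 (j): row=1 col=6 char='n'
After 4 (j): row=2 col=6 char='a'
After 5 (w): row=2 col=9 char='z'
After 6 (b): row=2 col=4 char='l'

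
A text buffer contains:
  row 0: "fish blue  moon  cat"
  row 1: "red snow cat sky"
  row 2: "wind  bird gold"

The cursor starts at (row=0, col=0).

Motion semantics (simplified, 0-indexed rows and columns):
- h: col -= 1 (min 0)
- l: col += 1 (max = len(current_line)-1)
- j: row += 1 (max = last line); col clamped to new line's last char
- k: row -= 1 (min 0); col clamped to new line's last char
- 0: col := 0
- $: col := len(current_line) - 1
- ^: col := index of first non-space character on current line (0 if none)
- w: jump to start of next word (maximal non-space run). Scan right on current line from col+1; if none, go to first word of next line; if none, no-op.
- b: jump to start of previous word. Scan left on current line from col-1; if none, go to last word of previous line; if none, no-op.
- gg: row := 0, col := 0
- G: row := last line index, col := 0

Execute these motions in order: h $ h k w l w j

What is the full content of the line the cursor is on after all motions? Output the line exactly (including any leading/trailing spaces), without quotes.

Answer: wind  bird gold

Derivation:
After 1 (h): row=0 col=0 char='f'
After 2 ($): row=0 col=19 char='t'
After 3 (h): row=0 col=18 char='a'
After 4 (k): row=0 col=18 char='a'
After 5 (w): row=1 col=0 char='r'
After 6 (l): row=1 col=1 char='e'
After 7 (w): row=1 col=4 char='s'
After 8 (j): row=2 col=4 char='_'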